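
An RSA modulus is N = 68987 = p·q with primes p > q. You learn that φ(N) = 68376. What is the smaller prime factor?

φ(n) = (p−1)(q−1) = n − (p+q) + 1, so p + q = 68987 − 68376 + 1 = 612.
p and q are the roots of t² − 612t + 68987 = 0.
Discriminant: 612² − 4·68987 = 374544 − 275948 = 98596; √98596 = 314.
q = (612 − 314)/2 = 149, p = (612 + 314)/2 = 463.
Check: 149 · 463 = 68987.

149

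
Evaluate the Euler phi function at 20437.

Factor: 20437 = 107 · 191.
φ(20437) = (107−1) · (191−1) = 106 · 190 = 20140.

20140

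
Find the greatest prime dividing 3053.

3053 = 43 · 71
71 is prime.
So 3053 = 43 · 71; the largest prime factor is 71.

71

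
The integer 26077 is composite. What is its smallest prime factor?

26077 is odd.
Digit sum 22, not divisible by 3.
Ends in 7: not divisible by 5.
7: 26077 = 7·3725 + 2
11: 26077 = 11·2370 + 7
13: 26077 = 13·2005 + 12
17: 26077 = 17·1533 + 16
19: 26077 = 19·1372 + 9
23: 26077 = 23·1133 + 18
29: 26077 = 29·899 + 6
31: 26077 = 31·841 + 6
37: 26077 = 37·704 + 29
41: 26077 = 41·636 + 1
43: 26077 = 43·606 + 19
47: 26077 = 47·554 + 39
53: 26077 = 53·492 + 1
59: 26077 = 59·441 + 58
61: 26077 = 61·427 + 30
67: 26077 = 67·389 + 14
71: 26077 = 71·367 + 20
73: 26077 = 73·357 + 16
79: 26077 = 79·330 + 7
83: 26077 = 83·314 + 15
89: 26077 = 89·293

89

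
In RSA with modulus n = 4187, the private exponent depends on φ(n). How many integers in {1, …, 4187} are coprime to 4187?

Factor: 4187 = 53 · 79.
φ(4187) = (53−1) · (79−1) = 52 · 78 = 4056.

4056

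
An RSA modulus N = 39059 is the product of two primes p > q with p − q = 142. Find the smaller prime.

Since p = q + 142, we have 39059 = q(q + 142), so q² + 142q − 39059 = 0.
Discriminant: 142² + 4·39059 = 20164 + 156236 = 176400; √176400 = 420.
q = (−142 + 420)/2 = 139, and p = q + 142 = 281.
Check: 139 · 281 = 39059.

139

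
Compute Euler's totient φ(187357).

Factor: 187357 = 17 · 103 · 107.
φ(187357) = (17−1) · (103−1) · (107−1) = 16 · 102 · 106 = 172992.

172992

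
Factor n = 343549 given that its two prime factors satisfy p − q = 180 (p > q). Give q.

503

Since p = q + 180, we have 343549 = q(q + 180), so q² + 180q − 343549 = 0.
Discriminant: 180² + 4·343549 = 32400 + 1374196 = 1406596; √1406596 = 1186.
q = (−180 + 1186)/2 = 503, and p = q + 180 = 683.
Check: 503 · 683 = 343549.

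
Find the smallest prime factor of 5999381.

67

5999381 is odd.
Digit sum 44, not divisible by 3.
Ends in 1: not divisible by 5.
7: 5999381 = 7·857054 + 3
11: 5999381 = 11·545398 + 3
13: 5999381 = 13·461490 + 11
17: 5999381 = 17·352904 + 13
19: 5999381 = 19·315756 + 17
23: 5999381 = 23·260842 + 15
29: 5999381 = 29·206875 + 6
31: 5999381 = 31·193528 + 13
37: 5999381 = 37·162145 + 16
41: 5999381 = 41·146326 + 15
43: 5999381 = 43·139520 + 21
47: 5999381 = 47·127646 + 19
53: 5999381 = 53·113195 + 46
59: 5999381 = 59·101684 + 25
61: 5999381 = 61·98350 + 31
67: 5999381 = 67·89543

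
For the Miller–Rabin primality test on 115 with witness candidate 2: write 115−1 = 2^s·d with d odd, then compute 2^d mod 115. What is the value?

115 − 1 = 114 = 2^1 · 57, so d = 57.
2^1 ≡ 2 (mod 115)
2^2 ≡ 2^2 = 4 ≡ 4 (mod 115)
2^4 ≡ 4^2 = 16 ≡ 16 (mod 115)
2^8 ≡ 16^2 = 256 ≡ 26 (mod 115)
2^16 ≡ 26^2 = 676 ≡ 101 (mod 115)
2^32 ≡ 101^2 = 10201 ≡ 81 (mod 115)
57 = 32 + 16 + 8 + 1 in binary powers of 2.
So 2^57 ≡ 81 · 101 · 26 · 2 ≡ 27 (mod 115).
Squaring chain: 27; never reaches −1, so base 2 is a Miller–Rabin witness that 115 is composite.

27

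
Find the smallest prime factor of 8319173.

8319173 is odd.
Digit sum 32, not divisible by 3.
Ends in 3: not divisible by 5.
7: 8319173 = 7·1188453 + 2
11: 8319173 = 11·756288 + 5
13: 8319173 = 13·639936 + 5
17: 8319173 = 17·489363 + 2
19: 8319173 = 19·437851 + 4
23: 8319173 = 23·361703 + 4
29: 8319173 = 29·286868 + 1
31: 8319173 = 31·268360 + 13
37: 8319173 = 37·224842 + 19
41: 8319173 = 41·202906 + 27
43: 8319173 = 43·193469 + 6
47: 8319173 = 47·177003 + 32
53: 8319173 = 53·156965 + 28
59: 8319173 = 59·141002 + 55
61: 8319173 = 61·136379 + 54
67: 8319173 = 67·124166 + 51
71: 8319173 = 71·117171 + 32
73: 8319173 = 73·113961 + 20
79: 8319173 = 79·105305 + 78
83: 8319173 = 83·100231

83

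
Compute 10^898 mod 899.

10^1 ≡ 10 (mod 899)
10^2 ≡ 10^2 = 100 ≡ 100 (mod 899)
10^4 ≡ 100^2 = 10000 ≡ 111 (mod 899)
10^8 ≡ 111^2 = 12321 ≡ 634 (mod 899)
10^16 ≡ 634^2 = 401956 ≡ 103 (mod 899)
10^32 ≡ 103^2 = 10609 ≡ 720 (mod 899)
10^64 ≡ 720^2 = 518400 ≡ 576 (mod 899)
10^128 ≡ 576^2 = 331776 ≡ 45 (mod 899)
10^256 ≡ 45^2 = 2025 ≡ 227 (mod 899)
10^512 ≡ 227^2 = 51529 ≡ 286 (mod 899)
898 = 512 + 256 + 128 + 2 in binary powers of 2.
So 10^898 ≡ 286 · 227 · 45 · 100 ≡ 71 (mod 899).
Since 71 ≠ 1, base 10 is a Fermat witness: 899 is composite.

71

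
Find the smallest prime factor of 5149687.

67

5149687 is odd.
Digit sum 40, not divisible by 3.
Ends in 7: not divisible by 5.
7: 5149687 = 7·735669 + 4
11: 5149687 = 11·468153 + 4
13: 5149687 = 13·396129 + 10
17: 5149687 = 17·302922 + 13
19: 5149687 = 19·271036 + 3
23: 5149687 = 23·223899 + 10
29: 5149687 = 29·177575 + 12
31: 5149687 = 31·166118 + 29
37: 5149687 = 37·139180 + 27
41: 5149687 = 41·125602 + 5
43: 5149687 = 43·119760 + 7
47: 5149687 = 47·109567 + 38
53: 5149687 = 53·97163 + 48
59: 5149687 = 59·87282 + 49
61: 5149687 = 61·84421 + 6
67: 5149687 = 67·76861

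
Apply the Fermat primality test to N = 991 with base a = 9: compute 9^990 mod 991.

1

9^1 ≡ 9 (mod 991)
9^2 ≡ 9^2 = 81 ≡ 81 (mod 991)
9^4 ≡ 81^2 = 6561 ≡ 615 (mod 991)
9^8 ≡ 615^2 = 378225 ≡ 654 (mod 991)
9^16 ≡ 654^2 = 427716 ≡ 595 (mod 991)
9^32 ≡ 595^2 = 354025 ≡ 238 (mod 991)
9^64 ≡ 238^2 = 56644 ≡ 157 (mod 991)
9^128 ≡ 157^2 = 24649 ≡ 865 (mod 991)
9^256 ≡ 865^2 = 748225 ≡ 20 (mod 991)
9^512 ≡ 20^2 = 400 ≡ 400 (mod 991)
990 = 512 + 256 + 128 + 64 + 16 + 8 + 4 + 2 in binary powers of 2.
So 9^990 ≡ 400 · 20 · 865 · 157 · 595 · 654 · 615 · 81 ≡ 1 (mod 991).
Since the result is 1, base 9 gives no evidence that 991 is composite.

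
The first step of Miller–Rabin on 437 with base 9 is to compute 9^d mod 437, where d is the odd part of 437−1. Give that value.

294

437 − 1 = 436 = 2^2 · 109, so d = 109.
9^1 ≡ 9 (mod 437)
9^2 ≡ 9^2 = 81 ≡ 81 (mod 437)
9^4 ≡ 81^2 = 6561 ≡ 6 (mod 437)
9^8 ≡ 6^2 = 36 ≡ 36 (mod 437)
9^16 ≡ 36^2 = 1296 ≡ 422 (mod 437)
9^32 ≡ 422^2 = 178084 ≡ 225 (mod 437)
9^64 ≡ 225^2 = 50625 ≡ 370 (mod 437)
109 = 64 + 32 + 8 + 4 + 1 in binary powers of 2.
So 9^109 ≡ 370 · 225 · 36 · 6 · 9 ≡ 294 (mod 437).
Squaring chain: 294 → 347; never reaches −1, so base 9 is a Miller–Rabin witness that 437 is composite.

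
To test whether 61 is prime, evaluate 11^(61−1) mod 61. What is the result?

1

11^1 ≡ 11 (mod 61)
11^2 ≡ 11^2 = 121 ≡ 60 (mod 61)
11^4 ≡ 60^2 = 3600 ≡ 1 (mod 61)
11^8 ≡ 1^2 = 1 ≡ 1 (mod 61)
11^16 ≡ 1^2 = 1 ≡ 1 (mod 61)
11^32 ≡ 1^2 = 1 ≡ 1 (mod 61)
60 = 32 + 16 + 8 + 4 in binary powers of 2.
So 11^60 ≡ 1 · 1 · 1 · 1 ≡ 1 (mod 61).
Since the result is 1, base 11 gives no evidence that 61 is composite.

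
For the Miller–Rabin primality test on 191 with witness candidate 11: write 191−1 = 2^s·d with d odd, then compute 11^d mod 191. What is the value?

190

191 − 1 = 190 = 2^1 · 95, so d = 95.
11^1 ≡ 11 (mod 191)
11^2 ≡ 11^2 = 121 ≡ 121 (mod 191)
11^4 ≡ 121^2 = 14641 ≡ 125 (mod 191)
11^8 ≡ 125^2 = 15625 ≡ 154 (mod 191)
11^16 ≡ 154^2 = 23716 ≡ 32 (mod 191)
11^32 ≡ 32^2 = 1024 ≡ 69 (mod 191)
11^64 ≡ 69^2 = 4761 ≡ 177 (mod 191)
95 = 64 + 16 + 8 + 4 + 2 + 1 in binary powers of 2.
So 11^95 ≡ 177 · 32 · 154 · 125 · 121 · 11 ≡ 190 (mod 191).
Since 11^d ≡ 190 (mod 191), base 11 does not prove 191 composite.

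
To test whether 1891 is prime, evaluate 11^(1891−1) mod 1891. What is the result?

11^1 ≡ 11 (mod 1891)
11^2 ≡ 11^2 = 121 ≡ 121 (mod 1891)
11^4 ≡ 121^2 = 14641 ≡ 1404 (mod 1891)
11^8 ≡ 1404^2 = 1971216 ≡ 794 (mod 1891)
11^16 ≡ 794^2 = 630436 ≡ 733 (mod 1891)
11^32 ≡ 733^2 = 537289 ≡ 245 (mod 1891)
11^64 ≡ 245^2 = 60025 ≡ 1404 (mod 1891)
11^128 ≡ 1404^2 = 1971216 ≡ 794 (mod 1891)
11^256 ≡ 794^2 = 630436 ≡ 733 (mod 1891)
11^512 ≡ 733^2 = 537289 ≡ 245 (mod 1891)
11^1024 ≡ 245^2 = 60025 ≡ 1404 (mod 1891)
1890 = 1024 + 512 + 256 + 64 + 32 + 2 in binary powers of 2.
So 11^1890 ≡ 1404 · 245 · 733 · 1404 · 245 · 121 ≡ 1768 (mod 1891).
Since 1768 ≠ 1, base 11 is a Fermat witness: 1891 is composite.

1768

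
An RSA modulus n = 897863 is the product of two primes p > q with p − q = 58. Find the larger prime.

977

Since p = q + 58, we have 897863 = q(q + 58), so q² + 58q − 897863 = 0.
Discriminant: 58² + 4·897863 = 3364 + 3591452 = 3594816; √3594816 = 1896.
q = (−58 + 1896)/2 = 919, and p = q + 58 = 977.
Check: 919 · 977 = 897863.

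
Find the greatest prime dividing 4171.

4171 = 43 · 97
97 is prime.
So 4171 = 43 · 97; the largest prime factor is 97.

97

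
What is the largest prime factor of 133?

19

133 = 7 · 19
19 is prime.
So 133 = 7 · 19; the largest prime factor is 19.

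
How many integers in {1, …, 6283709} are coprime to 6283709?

Factor: 6283709 = 167 · 191 · 197.
φ(6283709) = (167−1) · (191−1) · (197−1) = 166 · 190 · 196 = 6181840.

6181840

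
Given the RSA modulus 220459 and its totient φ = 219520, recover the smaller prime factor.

φ(n) = (p−1)(q−1) = n − (p+q) + 1, so p + q = 220459 − 219520 + 1 = 940.
p and q are the roots of t² − 940t + 220459 = 0.
Discriminant: 940² − 4·220459 = 883600 − 881836 = 1764; √1764 = 42.
q = (940 − 42)/2 = 449, p = (940 + 42)/2 = 491.
Check: 449 · 491 = 220459.

449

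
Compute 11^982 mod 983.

11^1 ≡ 11 (mod 983)
11^2 ≡ 11^2 = 121 ≡ 121 (mod 983)
11^4 ≡ 121^2 = 14641 ≡ 879 (mod 983)
11^8 ≡ 879^2 = 772641 ≡ 3 (mod 983)
11^16 ≡ 3^2 = 9 ≡ 9 (mod 983)
11^32 ≡ 9^2 = 81 ≡ 81 (mod 983)
11^64 ≡ 81^2 = 6561 ≡ 663 (mod 983)
11^128 ≡ 663^2 = 439569 ≡ 168 (mod 983)
11^256 ≡ 168^2 = 28224 ≡ 700 (mod 983)
11^512 ≡ 700^2 = 490000 ≡ 466 (mod 983)
982 = 512 + 256 + 128 + 64 + 16 + 4 + 2 in binary powers of 2.
So 11^982 ≡ 466 · 700 · 168 · 663 · 9 · 879 · 121 ≡ 1 (mod 983).
Since the result is 1, base 11 gives no evidence that 983 is composite.

1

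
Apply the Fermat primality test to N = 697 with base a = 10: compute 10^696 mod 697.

10^1 ≡ 10 (mod 697)
10^2 ≡ 10^2 = 100 ≡ 100 (mod 697)
10^4 ≡ 100^2 = 10000 ≡ 242 (mod 697)
10^8 ≡ 242^2 = 58564 ≡ 16 (mod 697)
10^16 ≡ 16^2 = 256 ≡ 256 (mod 697)
10^32 ≡ 256^2 = 65536 ≡ 18 (mod 697)
10^64 ≡ 18^2 = 324 ≡ 324 (mod 697)
10^128 ≡ 324^2 = 104976 ≡ 426 (mod 697)
10^256 ≡ 426^2 = 181476 ≡ 256 (mod 697)
10^512 ≡ 256^2 = 65536 ≡ 18 (mod 697)
696 = 512 + 128 + 32 + 16 + 8 in binary powers of 2.
So 10^696 ≡ 18 · 426 · 18 · 256 · 16 ≡ 543 (mod 697).
Since 543 ≠ 1, base 10 is a Fermat witness: 697 is composite.

543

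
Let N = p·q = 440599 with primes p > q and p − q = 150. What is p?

743

Since p = q + 150, we have 440599 = q(q + 150), so q² + 150q − 440599 = 0.
Discriminant: 150² + 4·440599 = 22500 + 1762396 = 1784896; √1784896 = 1336.
q = (−150 + 1336)/2 = 593, and p = q + 150 = 743.
Check: 593 · 743 = 440599.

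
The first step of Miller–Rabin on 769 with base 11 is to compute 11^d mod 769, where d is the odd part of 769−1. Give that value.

562

769 − 1 = 768 = 2^8 · 3, so d = 3.
11^1 ≡ 11 (mod 769)
11^2 ≡ 11^2 = 121 ≡ 121 (mod 769)
3 = 2 + 1 in binary powers of 2.
So 11^3 ≡ 121 · 11 ≡ 562 (mod 769).
Squaring chain: 562 → 554 → 85 → 304 → 136 → 40 → 62 → 768; reaches −1, so base 11 does not prove 769 composite.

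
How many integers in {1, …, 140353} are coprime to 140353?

129888

Factor: 140353 = 19 · 83 · 89.
φ(140353) = (19−1) · (83−1) · (89−1) = 18 · 82 · 88 = 129888.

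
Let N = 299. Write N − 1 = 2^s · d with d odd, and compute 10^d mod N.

17

299 − 1 = 298 = 2^1 · 149, so d = 149.
10^1 ≡ 10 (mod 299)
10^2 ≡ 10^2 = 100 ≡ 100 (mod 299)
10^4 ≡ 100^2 = 10000 ≡ 133 (mod 299)
10^8 ≡ 133^2 = 17689 ≡ 48 (mod 299)
10^16 ≡ 48^2 = 2304 ≡ 211 (mod 299)
10^32 ≡ 211^2 = 44521 ≡ 269 (mod 299)
10^64 ≡ 269^2 = 72361 ≡ 3 (mod 299)
10^128 ≡ 3^2 = 9 ≡ 9 (mod 299)
149 = 128 + 16 + 4 + 1 in binary powers of 2.
So 10^149 ≡ 9 · 211 · 133 · 10 ≡ 17 (mod 299).
Squaring chain: 17; never reaches −1, so base 10 is a Miller–Rabin witness that 299 is composite.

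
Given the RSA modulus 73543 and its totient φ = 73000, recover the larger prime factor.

φ(n) = (p−1)(q−1) = n − (p+q) + 1, so p + q = 73543 − 73000 + 1 = 544.
p and q are the roots of t² − 544t + 73543 = 0.
Discriminant: 544² − 4·73543 = 295936 − 294172 = 1764; √1764 = 42.
q = (544 − 42)/2 = 251, p = (544 + 42)/2 = 293.
Check: 251 · 293 = 73543.

293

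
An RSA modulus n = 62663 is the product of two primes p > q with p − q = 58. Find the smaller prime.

223

Since p = q + 58, we have 62663 = q(q + 58), so q² + 58q − 62663 = 0.
Discriminant: 58² + 4·62663 = 3364 + 250652 = 254016; √254016 = 504.
q = (−58 + 504)/2 = 223, and p = q + 58 = 281.
Check: 223 · 281 = 62663.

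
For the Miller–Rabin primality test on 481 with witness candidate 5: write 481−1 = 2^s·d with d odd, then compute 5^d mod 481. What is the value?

481 − 1 = 480 = 2^5 · 15, so d = 15.
5^1 ≡ 5 (mod 481)
5^2 ≡ 5^2 = 25 ≡ 25 (mod 481)
5^4 ≡ 25^2 = 625 ≡ 144 (mod 481)
5^8 ≡ 144^2 = 20736 ≡ 53 (mod 481)
15 = 8 + 4 + 2 + 1 in binary powers of 2.
So 5^15 ≡ 53 · 144 · 25 · 5 ≡ 177 (mod 481).
Squaring chain: 177 → 64 → 248 → 417 → 248; never reaches −1, so base 5 is a Miller–Rabin witness that 481 is composite.

177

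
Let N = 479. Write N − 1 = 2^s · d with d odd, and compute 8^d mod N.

479 − 1 = 478 = 2^1 · 239, so d = 239.
8^1 ≡ 8 (mod 479)
8^2 ≡ 8^2 = 64 ≡ 64 (mod 479)
8^4 ≡ 64^2 = 4096 ≡ 264 (mod 479)
8^8 ≡ 264^2 = 69696 ≡ 241 (mod 479)
8^16 ≡ 241^2 = 58081 ≡ 122 (mod 479)
8^32 ≡ 122^2 = 14884 ≡ 35 (mod 479)
8^64 ≡ 35^2 = 1225 ≡ 267 (mod 479)
8^128 ≡ 267^2 = 71289 ≡ 397 (mod 479)
239 = 128 + 64 + 32 + 8 + 4 + 2 + 1 in binary powers of 2.
So 8^239 ≡ 397 · 267 · 35 · 241 · 264 · 64 · 8 ≡ 1 (mod 479).
Since 8^d ≡ 1 (mod 479), base 8 does not prove 479 composite.

1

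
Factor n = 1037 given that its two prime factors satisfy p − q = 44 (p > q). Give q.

17

Since p = q + 44, we have 1037 = q(q + 44), so q² + 44q − 1037 = 0.
Discriminant: 44² + 4·1037 = 1936 + 4148 = 6084; √6084 = 78.
q = (−44 + 78)/2 = 17, and p = q + 44 = 61.
Check: 17 · 61 = 1037.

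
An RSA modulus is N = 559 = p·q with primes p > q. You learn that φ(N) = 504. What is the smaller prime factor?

13

φ(n) = (p−1)(q−1) = n − (p+q) + 1, so p + q = 559 − 504 + 1 = 56.
p and q are the roots of t² − 56t + 559 = 0.
Discriminant: 56² − 4·559 = 3136 − 2236 = 900; √900 = 30.
q = (56 − 30)/2 = 13, p = (56 + 30)/2 = 43.
Check: 13 · 43 = 559.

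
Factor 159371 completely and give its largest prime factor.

97

159371 = 31 · 5141
5141 = 53 · 97
97 is prime.
So 159371 = 31 · 53 · 97; the largest prime factor is 97.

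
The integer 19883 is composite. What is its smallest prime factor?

59

19883 is odd.
Digit sum 29, not divisible by 3.
Ends in 3: not divisible by 5.
7: 19883 = 7·2840 + 3
11: 19883 = 11·1807 + 6
13: 19883 = 13·1529 + 6
17: 19883 = 17·1169 + 10
19: 19883 = 19·1046 + 9
23: 19883 = 23·864 + 11
29: 19883 = 29·685 + 18
31: 19883 = 31·641 + 12
37: 19883 = 37·537 + 14
41: 19883 = 41·484 + 39
43: 19883 = 43·462 + 17
47: 19883 = 47·423 + 2
53: 19883 = 53·375 + 8
59: 19883 = 59·337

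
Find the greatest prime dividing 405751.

405751 = 47 · 8633
8633 = 89 · 97
97 is prime.
So 405751 = 47 · 89 · 97; the largest prime factor is 97.

97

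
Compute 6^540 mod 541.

6^1 ≡ 6 (mod 541)
6^2 ≡ 6^2 = 36 ≡ 36 (mod 541)
6^4 ≡ 36^2 = 1296 ≡ 214 (mod 541)
6^8 ≡ 214^2 = 45796 ≡ 352 (mod 541)
6^16 ≡ 352^2 = 123904 ≡ 15 (mod 541)
6^32 ≡ 15^2 = 225 ≡ 225 (mod 541)
6^64 ≡ 225^2 = 50625 ≡ 312 (mod 541)
6^128 ≡ 312^2 = 97344 ≡ 505 (mod 541)
6^256 ≡ 505^2 = 255025 ≡ 214 (mod 541)
6^512 ≡ 214^2 = 45796 ≡ 352 (mod 541)
540 = 512 + 16 + 8 + 4 in binary powers of 2.
So 6^540 ≡ 352 · 15 · 352 · 214 ≡ 1 (mod 541).
Since the result is 1, base 6 gives no evidence that 541 is composite.

1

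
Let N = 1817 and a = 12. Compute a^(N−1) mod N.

1553

12^1 ≡ 12 (mod 1817)
12^2 ≡ 12^2 = 144 ≡ 144 (mod 1817)
12^4 ≡ 144^2 = 20736 ≡ 749 (mod 1817)
12^8 ≡ 749^2 = 561001 ≡ 1365 (mod 1817)
12^16 ≡ 1365^2 = 1863225 ≡ 800 (mod 1817)
12^32 ≡ 800^2 = 640000 ≡ 416 (mod 1817)
12^64 ≡ 416^2 = 173056 ≡ 441 (mod 1817)
12^128 ≡ 441^2 = 194481 ≡ 62 (mod 1817)
12^256 ≡ 62^2 = 3844 ≡ 210 (mod 1817)
12^512 ≡ 210^2 = 44100 ≡ 492 (mod 1817)
12^1024 ≡ 492^2 = 242064 ≡ 403 (mod 1817)
1816 = 1024 + 512 + 256 + 16 + 8 in binary powers of 2.
So 12^1816 ≡ 403 · 492 · 210 · 800 · 1365 ≡ 1553 (mod 1817).
Since 1553 ≠ 1, base 12 is a Fermat witness: 1817 is composite.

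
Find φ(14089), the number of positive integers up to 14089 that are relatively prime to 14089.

Factor: 14089 = 73 · 193.
φ(14089) = (73−1) · (193−1) = 72 · 192 = 13824.

13824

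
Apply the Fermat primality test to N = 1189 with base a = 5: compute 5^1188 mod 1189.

5^1 ≡ 5 (mod 1189)
5^2 ≡ 5^2 = 25 ≡ 25 (mod 1189)
5^4 ≡ 25^2 = 625 ≡ 625 (mod 1189)
5^8 ≡ 625^2 = 390625 ≡ 633 (mod 1189)
5^16 ≡ 633^2 = 400689 ≡ 1185 (mod 1189)
5^32 ≡ 1185^2 = 1404225 ≡ 16 (mod 1189)
5^64 ≡ 16^2 = 256 ≡ 256 (mod 1189)
5^128 ≡ 256^2 = 65536 ≡ 141 (mod 1189)
5^256 ≡ 141^2 = 19881 ≡ 857 (mod 1189)
5^512 ≡ 857^2 = 734449 ≡ 836 (mod 1189)
5^1024 ≡ 836^2 = 698896 ≡ 953 (mod 1189)
1188 = 1024 + 128 + 32 + 4 in binary powers of 2.
So 5^1188 ≡ 953 · 141 · 16 · 625 ≡ 674 (mod 1189).
Since 674 ≠ 1, base 5 is a Fermat witness: 1189 is composite.

674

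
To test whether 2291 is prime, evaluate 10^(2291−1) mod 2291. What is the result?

10^1 ≡ 10 (mod 2291)
10^2 ≡ 10^2 = 100 ≡ 100 (mod 2291)
10^4 ≡ 100^2 = 10000 ≡ 836 (mod 2291)
10^8 ≡ 836^2 = 698896 ≡ 141 (mod 2291)
10^16 ≡ 141^2 = 19881 ≡ 1553 (mod 2291)
10^32 ≡ 1553^2 = 2411809 ≡ 1677 (mod 2291)
10^64 ≡ 1677^2 = 2812329 ≡ 1272 (mod 2291)
10^128 ≡ 1272^2 = 1617984 ≡ 538 (mod 2291)
10^256 ≡ 538^2 = 289444 ≡ 778 (mod 2291)
10^512 ≡ 778^2 = 605284 ≡ 460 (mod 2291)
10^1024 ≡ 460^2 = 211600 ≡ 828 (mod 2291)
10^2048 ≡ 828^2 = 685584 ≡ 575 (mod 2291)
2290 = 2048 + 128 + 64 + 32 + 16 + 2 in binary powers of 2.
So 10^2290 ≡ 575 · 538 · 1272 · 1677 · 1553 · 100 ≡ 1048 (mod 2291).
Since 1048 ≠ 1, base 10 is a Fermat witness: 2291 is composite.

1048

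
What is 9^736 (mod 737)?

350

9^1 ≡ 9 (mod 737)
9^2 ≡ 9^2 = 81 ≡ 81 (mod 737)
9^4 ≡ 81^2 = 6561 ≡ 665 (mod 737)
9^8 ≡ 665^2 = 442225 ≡ 25 (mod 737)
9^16 ≡ 25^2 = 625 ≡ 625 (mod 737)
9^32 ≡ 625^2 = 390625 ≡ 15 (mod 737)
9^64 ≡ 15^2 = 225 ≡ 225 (mod 737)
9^128 ≡ 225^2 = 50625 ≡ 509 (mod 737)
9^256 ≡ 509^2 = 259081 ≡ 394 (mod 737)
9^512 ≡ 394^2 = 155236 ≡ 466 (mod 737)
736 = 512 + 128 + 64 + 32 in binary powers of 2.
So 9^736 ≡ 466 · 509 · 225 · 15 ≡ 350 (mod 737).
Since 350 ≠ 1, base 9 is a Fermat witness: 737 is composite.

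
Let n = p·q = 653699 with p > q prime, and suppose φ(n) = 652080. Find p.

φ(n) = (p−1)(q−1) = n − (p+q) + 1, so p + q = 653699 − 652080 + 1 = 1620.
p and q are the roots of t² − 1620t + 653699 = 0.
Discriminant: 1620² − 4·653699 = 2624400 − 2614796 = 9604; √9604 = 98.
q = (1620 − 98)/2 = 761, p = (1620 + 98)/2 = 859.
Check: 761 · 859 = 653699.

859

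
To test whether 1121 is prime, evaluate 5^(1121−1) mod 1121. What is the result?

416

5^1 ≡ 5 (mod 1121)
5^2 ≡ 5^2 = 25 ≡ 25 (mod 1121)
5^4 ≡ 25^2 = 625 ≡ 625 (mod 1121)
5^8 ≡ 625^2 = 390625 ≡ 517 (mod 1121)
5^16 ≡ 517^2 = 267289 ≡ 491 (mod 1121)
5^32 ≡ 491^2 = 241081 ≡ 66 (mod 1121)
5^64 ≡ 66^2 = 4356 ≡ 993 (mod 1121)
5^128 ≡ 993^2 = 986049 ≡ 690 (mod 1121)
5^256 ≡ 690^2 = 476100 ≡ 796 (mod 1121)
5^512 ≡ 796^2 = 633616 ≡ 251 (mod 1121)
5^1024 ≡ 251^2 = 63001 ≡ 225 (mod 1121)
1120 = 1024 + 64 + 32 in binary powers of 2.
So 5^1120 ≡ 225 · 993 · 66 ≡ 416 (mod 1121).
Since 416 ≠ 1, base 5 is a Fermat witness: 1121 is composite.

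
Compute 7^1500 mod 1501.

381

7^1 ≡ 7 (mod 1501)
7^2 ≡ 7^2 = 49 ≡ 49 (mod 1501)
7^4 ≡ 49^2 = 2401 ≡ 900 (mod 1501)
7^8 ≡ 900^2 = 810000 ≡ 961 (mod 1501)
7^16 ≡ 961^2 = 923521 ≡ 406 (mod 1501)
7^32 ≡ 406^2 = 164836 ≡ 1227 (mod 1501)
7^64 ≡ 1227^2 = 1505529 ≡ 26 (mod 1501)
7^128 ≡ 26^2 = 676 ≡ 676 (mod 1501)
7^256 ≡ 676^2 = 456976 ≡ 672 (mod 1501)
7^512 ≡ 672^2 = 451584 ≡ 1284 (mod 1501)
7^1024 ≡ 1284^2 = 1648656 ≡ 558 (mod 1501)
1500 = 1024 + 256 + 128 + 64 + 16 + 8 + 4 in binary powers of 2.
So 7^1500 ≡ 558 · 672 · 676 · 26 · 406 · 961 · 900 ≡ 381 (mod 1501).
Since 381 ≠ 1, base 7 is a Fermat witness: 1501 is composite.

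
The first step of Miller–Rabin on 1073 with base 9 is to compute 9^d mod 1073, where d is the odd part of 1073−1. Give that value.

1073 − 1 = 1072 = 2^4 · 67, so d = 67.
9^1 ≡ 9 (mod 1073)
9^2 ≡ 9^2 = 81 ≡ 81 (mod 1073)
9^4 ≡ 81^2 = 6561 ≡ 123 (mod 1073)
9^8 ≡ 123^2 = 15129 ≡ 107 (mod 1073)
9^16 ≡ 107^2 = 11449 ≡ 719 (mod 1073)
9^32 ≡ 719^2 = 516961 ≡ 848 (mod 1073)
9^64 ≡ 848^2 = 719104 ≡ 194 (mod 1073)
67 = 64 + 2 + 1 in binary powers of 2.
So 9^67 ≡ 194 · 81 · 9 ≡ 863 (mod 1073).
Squaring chain: 863 → 107 → 719 → 848; never reaches −1, so base 9 is a Miller–Rabin witness that 1073 is composite.

863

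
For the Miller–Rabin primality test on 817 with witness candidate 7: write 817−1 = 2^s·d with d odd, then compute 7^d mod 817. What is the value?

343

817 − 1 = 816 = 2^4 · 51, so d = 51.
7^1 ≡ 7 (mod 817)
7^2 ≡ 7^2 = 49 ≡ 49 (mod 817)
7^4 ≡ 49^2 = 2401 ≡ 767 (mod 817)
7^8 ≡ 767^2 = 588289 ≡ 49 (mod 817)
7^16 ≡ 49^2 = 2401 ≡ 767 (mod 817)
7^32 ≡ 767^2 = 588289 ≡ 49 (mod 817)
51 = 32 + 16 + 2 + 1 in binary powers of 2.
So 7^51 ≡ 49 · 767 · 49 · 7 ≡ 343 (mod 817).
Squaring chain: 343 → 1 → 1 → 1; never reaches −1, so base 7 is a Miller–Rabin witness that 817 is composite.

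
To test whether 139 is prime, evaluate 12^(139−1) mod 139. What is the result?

12^1 ≡ 12 (mod 139)
12^2 ≡ 12^2 = 144 ≡ 5 (mod 139)
12^4 ≡ 5^2 = 25 ≡ 25 (mod 139)
12^8 ≡ 25^2 = 625 ≡ 69 (mod 139)
12^16 ≡ 69^2 = 4761 ≡ 35 (mod 139)
12^32 ≡ 35^2 = 1225 ≡ 113 (mod 139)
12^64 ≡ 113^2 = 12769 ≡ 120 (mod 139)
12^128 ≡ 120^2 = 14400 ≡ 83 (mod 139)
138 = 128 + 8 + 2 in binary powers of 2.
So 12^138 ≡ 83 · 69 · 5 ≡ 1 (mod 139).
Since the result is 1, base 12 gives no evidence that 139 is composite.

1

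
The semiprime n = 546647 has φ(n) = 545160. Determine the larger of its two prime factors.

827

φ(n) = (p−1)(q−1) = n − (p+q) + 1, so p + q = 546647 − 545160 + 1 = 1488.
p and q are the roots of t² − 1488t + 546647 = 0.
Discriminant: 1488² − 4·546647 = 2214144 − 2186588 = 27556; √27556 = 166.
q = (1488 − 166)/2 = 661, p = (1488 + 166)/2 = 827.
Check: 661 · 827 = 546647.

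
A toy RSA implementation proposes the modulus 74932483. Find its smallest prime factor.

74932483 is odd.
Digit sum 40, not divisible by 3.
Ends in 3: not divisible by 5.
7: 74932483 = 7·10704640 + 3
11: 74932483 = 11·6812043 + 10
13: 74932483 = 13·5764037 + 2
17: 74932483 = 17·4407793 + 2
19: 74932483 = 19·3943814 + 17
23: 74932483 = 23·3257934 + 1
29: 74932483 = 29·2583878 + 21
31: 74932483 = 31·2417176 + 27
37: 74932483 = 37·2025202 + 9
41: 74932483 = 41·1827621 + 22
43: 74932483 = 43·1742615 + 38
47: 74932483 = 47·1594308 + 7
53: 74932483 = 53·1413820 + 23
59: 74932483 = 59·1270042 + 5
61: 74932483 = 61·1228401 + 22
67: 74932483 = 67·1118395 + 18
71: 74932483 = 71·1055387 + 6
73: 74932483 = 73·1026472 + 27
79: 74932483 = 79·948512 + 35
83: 74932483 = 83·902801

83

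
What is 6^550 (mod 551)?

6^1 ≡ 6 (mod 551)
6^2 ≡ 6^2 = 36 ≡ 36 (mod 551)
6^4 ≡ 36^2 = 1296 ≡ 194 (mod 551)
6^8 ≡ 194^2 = 37636 ≡ 168 (mod 551)
6^16 ≡ 168^2 = 28224 ≡ 123 (mod 551)
6^32 ≡ 123^2 = 15129 ≡ 252 (mod 551)
6^64 ≡ 252^2 = 63504 ≡ 139 (mod 551)
6^128 ≡ 139^2 = 19321 ≡ 36 (mod 551)
6^256 ≡ 36^2 = 1296 ≡ 194 (mod 551)
6^512 ≡ 194^2 = 37636 ≡ 168 (mod 551)
550 = 512 + 32 + 4 + 2 in binary powers of 2.
So 6^550 ≡ 168 · 252 · 194 · 36 ≡ 310 (mod 551).
Since 310 ≠ 1, base 6 is a Fermat witness: 551 is composite.

310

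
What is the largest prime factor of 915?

61

915 = 3 · 305
305 = 5 · 61
61 is prime.
So 915 = 3 · 5 · 61; the largest prime factor is 61.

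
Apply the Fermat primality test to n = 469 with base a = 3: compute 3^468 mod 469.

3^1 ≡ 3 (mod 469)
3^2 ≡ 3^2 = 9 ≡ 9 (mod 469)
3^4 ≡ 9^2 = 81 ≡ 81 (mod 469)
3^8 ≡ 81^2 = 6561 ≡ 464 (mod 469)
3^16 ≡ 464^2 = 215296 ≡ 25 (mod 469)
3^32 ≡ 25^2 = 625 ≡ 156 (mod 469)
3^64 ≡ 156^2 = 24336 ≡ 417 (mod 469)
3^128 ≡ 417^2 = 173889 ≡ 359 (mod 469)
3^256 ≡ 359^2 = 128881 ≡ 375 (mod 469)
468 = 256 + 128 + 64 + 16 + 4 in binary powers of 2.
So 3^468 ≡ 375 · 359 · 417 · 25 · 81 ≡ 260 (mod 469).
Since 260 ≠ 1, base 3 is a Fermat witness: 469 is composite.

260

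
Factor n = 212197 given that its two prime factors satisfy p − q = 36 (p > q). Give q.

443

Since p = q + 36, we have 212197 = q(q + 36), so q² + 36q − 212197 = 0.
Discriminant: 36² + 4·212197 = 1296 + 848788 = 850084; √850084 = 922.
q = (−36 + 922)/2 = 443, and p = q + 36 = 479.
Check: 443 · 479 = 212197.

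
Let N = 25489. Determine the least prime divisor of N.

71

25489 is odd.
Digit sum 28, not divisible by 3.
Ends in 9: not divisible by 5.
7: 25489 = 7·3641 + 2
11: 25489 = 11·2317 + 2
13: 25489 = 13·1960 + 9
17: 25489 = 17·1499 + 6
19: 25489 = 19·1341 + 10
23: 25489 = 23·1108 + 5
29: 25489 = 29·878 + 27
31: 25489 = 31·822 + 7
37: 25489 = 37·688 + 33
41: 25489 = 41·621 + 28
43: 25489 = 43·592 + 33
47: 25489 = 47·542 + 15
53: 25489 = 53·480 + 49
59: 25489 = 59·432 + 1
61: 25489 = 61·417 + 52
67: 25489 = 67·380 + 29
71: 25489 = 71·359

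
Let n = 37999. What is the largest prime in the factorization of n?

37999 = 13 · 2923
2923 = 37 · 79
79 is prime.
So 37999 = 13 · 37 · 79; the largest prime factor is 79.

79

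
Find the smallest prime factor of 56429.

56429 is odd.
Digit sum 26, not divisible by 3.
Ends in 9: not divisible by 5.
7: 56429 = 7·8061 + 2
11: 56429 = 11·5129 + 10
13: 56429 = 13·4340 + 9
17: 56429 = 17·3319 + 6
19: 56429 = 19·2969 + 18
23: 56429 = 23·2453 + 10
29: 56429 = 29·1945 + 24
31: 56429 = 31·1820 + 9
37: 56429 = 37·1525 + 4
41: 56429 = 41·1376 + 13
43: 56429 = 43·1312 + 13
47: 56429 = 47·1200 + 29
53: 56429 = 53·1064 + 37
59: 56429 = 59·956 + 25
61: 56429 = 61·925 + 4
67: 56429 = 67·842 + 15
71: 56429 = 71·794 + 55
73: 56429 = 73·773

73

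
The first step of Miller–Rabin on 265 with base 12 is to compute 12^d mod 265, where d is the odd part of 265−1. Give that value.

167

265 − 1 = 264 = 2^3 · 33, so d = 33.
12^1 ≡ 12 (mod 265)
12^2 ≡ 12^2 = 144 ≡ 144 (mod 265)
12^4 ≡ 144^2 = 20736 ≡ 66 (mod 265)
12^8 ≡ 66^2 = 4356 ≡ 116 (mod 265)
12^16 ≡ 116^2 = 13456 ≡ 206 (mod 265)
12^32 ≡ 206^2 = 42436 ≡ 36 (mod 265)
33 = 32 + 1 in binary powers of 2.
So 12^33 ≡ 36 · 12 ≡ 167 (mod 265).
Squaring chain: 167 → 64 → 121; never reaches −1, so base 12 is a Miller–Rabin witness that 265 is composite.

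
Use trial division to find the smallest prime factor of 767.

13

767 is odd.
Digit sum 20, not divisible by 3.
Ends in 7: not divisible by 5.
7: 767 = 7·109 + 4
11: 767 = 11·69 + 8
13: 767 = 13·59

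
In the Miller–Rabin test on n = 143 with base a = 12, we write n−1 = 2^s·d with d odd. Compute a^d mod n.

143 − 1 = 142 = 2^1 · 71, so d = 71.
12^1 ≡ 12 (mod 143)
12^2 ≡ 12^2 = 144 ≡ 1 (mod 143)
12^4 ≡ 1^2 = 1 ≡ 1 (mod 143)
12^8 ≡ 1^2 = 1 ≡ 1 (mod 143)
12^16 ≡ 1^2 = 1 ≡ 1 (mod 143)
12^32 ≡ 1^2 = 1 ≡ 1 (mod 143)
12^64 ≡ 1^2 = 1 ≡ 1 (mod 143)
71 = 64 + 4 + 2 + 1 in binary powers of 2.
So 12^71 ≡ 1 · 1 · 1 · 12 ≡ 12 (mod 143).
Squaring chain: 12; never reaches −1, so base 12 is a Miller–Rabin witness that 143 is composite.

12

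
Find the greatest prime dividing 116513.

116513 = 37 · 3149
3149 = 47 · 67
67 is prime.
So 116513 = 37 · 47 · 67; the largest prime factor is 67.

67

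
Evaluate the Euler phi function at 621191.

Factor: 621191 = 41 · 109 · 139.
φ(621191) = (41−1) · (109−1) · (139−1) = 40 · 108 · 138 = 596160.

596160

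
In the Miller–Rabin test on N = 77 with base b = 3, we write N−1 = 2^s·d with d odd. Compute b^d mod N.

77 − 1 = 76 = 2^2 · 19, so d = 19.
3^1 ≡ 3 (mod 77)
3^2 ≡ 3^2 = 9 ≡ 9 (mod 77)
3^4 ≡ 9^2 = 81 ≡ 4 (mod 77)
3^8 ≡ 4^2 = 16 ≡ 16 (mod 77)
3^16 ≡ 16^2 = 256 ≡ 25 (mod 77)
19 = 16 + 2 + 1 in binary powers of 2.
So 3^19 ≡ 25 · 9 · 3 ≡ 59 (mod 77).
Squaring chain: 59 → 16; never reaches −1, so base 3 is a Miller–Rabin witness that 77 is composite.

59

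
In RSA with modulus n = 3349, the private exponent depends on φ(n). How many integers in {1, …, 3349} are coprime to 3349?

3136

Factor: 3349 = 17 · 197.
φ(3349) = (17−1) · (197−1) = 16 · 196 = 3136.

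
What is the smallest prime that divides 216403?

216403 is odd.
Digit sum 16, not divisible by 3.
Ends in 3: not divisible by 5.
7: 216403 = 7·30914 + 5
11: 216403 = 11·19673

11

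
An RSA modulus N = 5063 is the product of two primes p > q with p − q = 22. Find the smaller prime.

Since p = q + 22, we have 5063 = q(q + 22), so q² + 22q − 5063 = 0.
Discriminant: 22² + 4·5063 = 484 + 20252 = 20736; √20736 = 144.
q = (−22 + 144)/2 = 61, and p = q + 22 = 83.
Check: 61 · 83 = 5063.

61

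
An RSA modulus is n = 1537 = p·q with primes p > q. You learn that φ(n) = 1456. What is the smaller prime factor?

φ(n) = (p−1)(q−1) = n − (p+q) + 1, so p + q = 1537 − 1456 + 1 = 82.
p and q are the roots of t² − 82t + 1537 = 0.
Discriminant: 82² − 4·1537 = 6724 − 6148 = 576; √576 = 24.
q = (82 − 24)/2 = 29, p = (82 + 24)/2 = 53.
Check: 29 · 53 = 1537.

29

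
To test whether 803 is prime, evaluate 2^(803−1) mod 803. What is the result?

2^1 ≡ 2 (mod 803)
2^2 ≡ 2^2 = 4 ≡ 4 (mod 803)
2^4 ≡ 4^2 = 16 ≡ 16 (mod 803)
2^8 ≡ 16^2 = 256 ≡ 256 (mod 803)
2^16 ≡ 256^2 = 65536 ≡ 493 (mod 803)
2^32 ≡ 493^2 = 243049 ≡ 543 (mod 803)
2^64 ≡ 543^2 = 294849 ≡ 148 (mod 803)
2^128 ≡ 148^2 = 21904 ≡ 223 (mod 803)
2^256 ≡ 223^2 = 49729 ≡ 746 (mod 803)
2^512 ≡ 746^2 = 556516 ≡ 37 (mod 803)
802 = 512 + 256 + 32 + 2 in binary powers of 2.
So 2^802 ≡ 37 · 746 · 543 · 4 ≡ 367 (mod 803).
Since 367 ≠ 1, base 2 is a Fermat witness: 803 is composite.

367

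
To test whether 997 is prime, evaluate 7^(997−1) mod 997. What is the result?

7^1 ≡ 7 (mod 997)
7^2 ≡ 7^2 = 49 ≡ 49 (mod 997)
7^4 ≡ 49^2 = 2401 ≡ 407 (mod 997)
7^8 ≡ 407^2 = 165649 ≡ 147 (mod 997)
7^16 ≡ 147^2 = 21609 ≡ 672 (mod 997)
7^32 ≡ 672^2 = 451584 ≡ 940 (mod 997)
7^64 ≡ 940^2 = 883600 ≡ 258 (mod 997)
7^128 ≡ 258^2 = 66564 ≡ 762 (mod 997)
7^256 ≡ 762^2 = 580644 ≡ 390 (mod 997)
7^512 ≡ 390^2 = 152100 ≡ 556 (mod 997)
996 = 512 + 256 + 128 + 64 + 32 + 4 in binary powers of 2.
So 7^996 ≡ 556 · 390 · 762 · 258 · 940 · 407 ≡ 1 (mod 997).
Since the result is 1, base 7 gives no evidence that 997 is composite.

1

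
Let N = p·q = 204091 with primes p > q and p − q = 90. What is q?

409

Since p = q + 90, we have 204091 = q(q + 90), so q² + 90q − 204091 = 0.
Discriminant: 90² + 4·204091 = 8100 + 816364 = 824464; √824464 = 908.
q = (−90 + 908)/2 = 409, and p = q + 90 = 499.
Check: 409 · 499 = 204091.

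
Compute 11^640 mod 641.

11^1 ≡ 11 (mod 641)
11^2 ≡ 11^2 = 121 ≡ 121 (mod 641)
11^4 ≡ 121^2 = 14641 ≡ 539 (mod 641)
11^8 ≡ 539^2 = 290521 ≡ 148 (mod 641)
11^16 ≡ 148^2 = 21904 ≡ 110 (mod 641)
11^32 ≡ 110^2 = 12100 ≡ 562 (mod 641)
11^64 ≡ 562^2 = 315844 ≡ 472 (mod 641)
11^128 ≡ 472^2 = 222784 ≡ 357 (mod 641)
11^256 ≡ 357^2 = 127449 ≡ 531 (mod 641)
11^512 ≡ 531^2 = 281961 ≡ 562 (mod 641)
640 = 512 + 128 in binary powers of 2.
So 11^640 ≡ 562 · 357 ≡ 1 (mod 641).
Since the result is 1, base 11 gives no evidence that 641 is composite.

1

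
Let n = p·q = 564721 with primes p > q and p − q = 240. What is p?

Since p = q + 240, we have 564721 = q(q + 240), so q² + 240q − 564721 = 0.
Discriminant: 240² + 4·564721 = 57600 + 2258884 = 2316484; √2316484 = 1522.
q = (−240 + 1522)/2 = 641, and p = q + 240 = 881.
Check: 641 · 881 = 564721.

881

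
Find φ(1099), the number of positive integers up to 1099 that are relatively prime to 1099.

936

Factor: 1099 = 7 · 157.
φ(1099) = (7−1) · (157−1) = 6 · 156 = 936.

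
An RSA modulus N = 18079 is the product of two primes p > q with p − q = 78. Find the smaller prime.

Since p = q + 78, we have 18079 = q(q + 78), so q² + 78q − 18079 = 0.
Discriminant: 78² + 4·18079 = 6084 + 72316 = 78400; √78400 = 280.
q = (−78 + 280)/2 = 101, and p = q + 78 = 179.
Check: 101 · 179 = 18079.

101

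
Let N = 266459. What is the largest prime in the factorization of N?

266459 = 41 · 6499
6499 = 67 · 97
97 is prime.
So 266459 = 41 · 67 · 97; the largest prime factor is 97.

97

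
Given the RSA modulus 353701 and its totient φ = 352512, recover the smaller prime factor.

577

φ(n) = (p−1)(q−1) = n − (p+q) + 1, so p + q = 353701 − 352512 + 1 = 1190.
p and q are the roots of t² − 1190t + 353701 = 0.
Discriminant: 1190² − 4·353701 = 1416100 − 1414804 = 1296; √1296 = 36.
q = (1190 − 36)/2 = 577, p = (1190 + 36)/2 = 613.
Check: 577 · 613 = 353701.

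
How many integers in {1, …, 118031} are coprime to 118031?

108160

Factor: 118031 = 17 · 53 · 131.
φ(118031) = (17−1) · (53−1) · (131−1) = 16 · 52 · 130 = 108160.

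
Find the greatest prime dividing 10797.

61

10797 = 3 · 3599
3599 = 59 · 61
61 is prime.
So 10797 = 3 · 59 · 61; the largest prime factor is 61.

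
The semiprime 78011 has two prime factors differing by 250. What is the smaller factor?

Since p = q + 250, we have 78011 = q(q + 250), so q² + 250q − 78011 = 0.
Discriminant: 250² + 4·78011 = 62500 + 312044 = 374544; √374544 = 612.
q = (−250 + 612)/2 = 181, and p = q + 250 = 431.
Check: 181 · 431 = 78011.

181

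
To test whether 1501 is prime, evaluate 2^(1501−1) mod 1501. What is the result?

1128

2^1 ≡ 2 (mod 1501)
2^2 ≡ 2^2 = 4 ≡ 4 (mod 1501)
2^4 ≡ 4^2 = 16 ≡ 16 (mod 1501)
2^8 ≡ 16^2 = 256 ≡ 256 (mod 1501)
2^16 ≡ 256^2 = 65536 ≡ 993 (mod 1501)
2^32 ≡ 993^2 = 986049 ≡ 1393 (mod 1501)
2^64 ≡ 1393^2 = 1940449 ≡ 1157 (mod 1501)
2^128 ≡ 1157^2 = 1338649 ≡ 1258 (mod 1501)
2^256 ≡ 1258^2 = 1582564 ≡ 510 (mod 1501)
2^512 ≡ 510^2 = 260100 ≡ 427 (mod 1501)
2^1024 ≡ 427^2 = 182329 ≡ 708 (mod 1501)
1500 = 1024 + 256 + 128 + 64 + 16 + 8 + 4 in binary powers of 2.
So 2^1500 ≡ 708 · 510 · 1258 · 1157 · 993 · 256 · 16 ≡ 1128 (mod 1501).
Since 1128 ≠ 1, base 2 is a Fermat witness: 1501 is composite.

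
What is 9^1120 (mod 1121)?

63

9^1 ≡ 9 (mod 1121)
9^2 ≡ 9^2 = 81 ≡ 81 (mod 1121)
9^4 ≡ 81^2 = 6561 ≡ 956 (mod 1121)
9^8 ≡ 956^2 = 913936 ≡ 321 (mod 1121)
9^16 ≡ 321^2 = 103041 ≡ 1030 (mod 1121)
9^32 ≡ 1030^2 = 1060900 ≡ 434 (mod 1121)
9^64 ≡ 434^2 = 188356 ≡ 28 (mod 1121)
9^128 ≡ 28^2 = 784 ≡ 784 (mod 1121)
9^256 ≡ 784^2 = 614656 ≡ 348 (mod 1121)
9^512 ≡ 348^2 = 121104 ≡ 36 (mod 1121)
9^1024 ≡ 36^2 = 1296 ≡ 175 (mod 1121)
1120 = 1024 + 64 + 32 in binary powers of 2.
So 9^1120 ≡ 175 · 28 · 434 ≡ 63 (mod 1121).
Since 63 ≠ 1, base 9 is a Fermat witness: 1121 is composite.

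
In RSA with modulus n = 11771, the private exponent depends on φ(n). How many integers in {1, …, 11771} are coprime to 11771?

Factor: 11771 = 79 · 149.
φ(11771) = (79−1) · (149−1) = 78 · 148 = 11544.

11544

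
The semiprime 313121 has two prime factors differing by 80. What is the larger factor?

Since p = q + 80, we have 313121 = q(q + 80), so q² + 80q − 313121 = 0.
Discriminant: 80² + 4·313121 = 6400 + 1252484 = 1258884; √1258884 = 1122.
q = (−80 + 1122)/2 = 521, and p = q + 80 = 601.
Check: 521 · 601 = 313121.

601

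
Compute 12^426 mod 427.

12^1 ≡ 12 (mod 427)
12^2 ≡ 12^2 = 144 ≡ 144 (mod 427)
12^4 ≡ 144^2 = 20736 ≡ 240 (mod 427)
12^8 ≡ 240^2 = 57600 ≡ 382 (mod 427)
12^16 ≡ 382^2 = 145924 ≡ 317 (mod 427)
12^32 ≡ 317^2 = 100489 ≡ 144 (mod 427)
12^64 ≡ 144^2 = 20736 ≡ 240 (mod 427)
12^128 ≡ 240^2 = 57600 ≡ 382 (mod 427)
12^256 ≡ 382^2 = 145924 ≡ 317 (mod 427)
426 = 256 + 128 + 32 + 8 + 2 in binary powers of 2.
So 12^426 ≡ 317 · 382 · 144 · 382 · 144 ≡ 400 (mod 427).
Since 400 ≠ 1, base 12 is a Fermat witness: 427 is composite.

400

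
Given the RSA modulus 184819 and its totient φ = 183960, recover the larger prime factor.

439

φ(n) = (p−1)(q−1) = n − (p+q) + 1, so p + q = 184819 − 183960 + 1 = 860.
p and q are the roots of t² − 860t + 184819 = 0.
Discriminant: 860² − 4·184819 = 739600 − 739276 = 324; √324 = 18.
q = (860 − 18)/2 = 421, p = (860 + 18)/2 = 439.
Check: 421 · 439 = 184819.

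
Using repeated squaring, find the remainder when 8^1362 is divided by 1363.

8^1 ≡ 8 (mod 1363)
8^2 ≡ 8^2 = 64 ≡ 64 (mod 1363)
8^4 ≡ 64^2 = 4096 ≡ 7 (mod 1363)
8^8 ≡ 7^2 = 49 ≡ 49 (mod 1363)
8^16 ≡ 49^2 = 2401 ≡ 1038 (mod 1363)
8^32 ≡ 1038^2 = 1077444 ≡ 674 (mod 1363)
8^64 ≡ 674^2 = 454276 ≡ 397 (mod 1363)
8^128 ≡ 397^2 = 157609 ≡ 864 (mod 1363)
8^256 ≡ 864^2 = 746496 ≡ 935 (mod 1363)
8^512 ≡ 935^2 = 874225 ≡ 542 (mod 1363)
8^1024 ≡ 542^2 = 293764 ≡ 719 (mod 1363)
1362 = 1024 + 256 + 64 + 16 + 2 in binary powers of 2.
So 8^1362 ≡ 719 · 935 · 397 · 1038 · 64 ≡ 573 (mod 1363).
Since 573 ≠ 1, base 8 is a Fermat witness: 1363 is composite.

573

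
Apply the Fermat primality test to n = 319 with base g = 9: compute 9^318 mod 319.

9^1 ≡ 9 (mod 319)
9^2 ≡ 9^2 = 81 ≡ 81 (mod 319)
9^4 ≡ 81^2 = 6561 ≡ 181 (mod 319)
9^8 ≡ 181^2 = 32761 ≡ 223 (mod 319)
9^16 ≡ 223^2 = 49729 ≡ 284 (mod 319)
9^32 ≡ 284^2 = 80656 ≡ 268 (mod 319)
9^64 ≡ 268^2 = 71824 ≡ 49 (mod 319)
9^128 ≡ 49^2 = 2401 ≡ 168 (mod 319)
9^256 ≡ 168^2 = 28224 ≡ 152 (mod 319)
318 = 256 + 32 + 16 + 8 + 4 + 2 in binary powers of 2.
So 9^318 ≡ 152 · 268 · 284 · 223 · 181 · 81 ≡ 25 (mod 319).
Since 25 ≠ 1, base 9 is a Fermat witness: 319 is composite.

25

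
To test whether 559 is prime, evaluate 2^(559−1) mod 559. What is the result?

2^1 ≡ 2 (mod 559)
2^2 ≡ 2^2 = 4 ≡ 4 (mod 559)
2^4 ≡ 4^2 = 16 ≡ 16 (mod 559)
2^8 ≡ 16^2 = 256 ≡ 256 (mod 559)
2^16 ≡ 256^2 = 65536 ≡ 133 (mod 559)
2^32 ≡ 133^2 = 17689 ≡ 360 (mod 559)
2^64 ≡ 360^2 = 129600 ≡ 471 (mod 559)
2^128 ≡ 471^2 = 221841 ≡ 477 (mod 559)
2^256 ≡ 477^2 = 227529 ≡ 16 (mod 559)
2^512 ≡ 16^2 = 256 ≡ 256 (mod 559)
558 = 512 + 32 + 8 + 4 + 2 in binary powers of 2.
So 2^558 ≡ 256 · 360 · 256 · 16 · 4 ≡ 441 (mod 559).
Since 441 ≠ 1, base 2 is a Fermat witness: 559 is composite.

441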